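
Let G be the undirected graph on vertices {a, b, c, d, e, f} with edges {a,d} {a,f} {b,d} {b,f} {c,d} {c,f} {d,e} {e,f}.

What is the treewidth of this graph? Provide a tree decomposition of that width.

The largest bag has 3 vertices, giving width 2; this decomposition certifies tw(G) ≤ 2. For the lower bound, G contains the cycle e–f–b–d–e, so G is not a forest; only forests have treewidth ≤ 1, hence tw(G) ≥ 2. Therefore the treewidth is 2.

Treewidth 2.
One such decomposition:
Bags: B1 = {d, e, f}  B2 = {b, d, f}  B3 = {a, d, f}  B4 = {c, d, f}
Tree: B1–B2, B2–B3, B3–B4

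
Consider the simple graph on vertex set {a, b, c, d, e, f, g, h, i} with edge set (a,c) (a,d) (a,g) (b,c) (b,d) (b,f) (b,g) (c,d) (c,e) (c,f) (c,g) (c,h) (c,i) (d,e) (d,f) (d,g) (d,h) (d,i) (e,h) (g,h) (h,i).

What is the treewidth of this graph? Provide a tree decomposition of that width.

Each bag holds 4 vertices, so the decomposition has width 3, which upper-bounds the treewidth. Conversely, {c, d, g, h} is a clique of size 4, and the vertices of any clique must share a bag in every tree decomposition; so some bag has ≥ 4 vertices and tw(G) ≥ 3. Combining the bounds, tw(G) = 3.

Treewidth 3.
One optimal decomposition is:
Bags: B1 = {a, c, d, g}  B2 = {c, d, g, h}  B3 = {c, d, e, h}  B4 = {c, d, h, i}  B5 = {b, c, d, g}  B6 = {b, c, d, f}
Tree: B1–B2, B2–B3, B3–B4, B2–B5, B5–B6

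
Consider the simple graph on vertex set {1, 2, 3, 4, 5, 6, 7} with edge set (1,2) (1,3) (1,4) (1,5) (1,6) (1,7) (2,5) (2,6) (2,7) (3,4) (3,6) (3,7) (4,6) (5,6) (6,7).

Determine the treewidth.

3

A width-3 tree decomposition is:
Bags: B1 = {1, 2, 6, 7}  B2 = {1, 2, 5, 6}  B3 = {1, 3, 6, 7}  B4 = {1, 3, 4, 6}
Tree: B1–B2, B1–B3, B3–B4
The largest bag has 4 vertices, giving width 3; this decomposition certifies tw(G) ≤ 3. For the lower bound, the 4 vertices {1, 2, 5, 6} are pairwise adjacent, and any tree decomposition puts a clique entirely inside one bag — forcing width ≥ 3. Combining the bounds, tw(G) = 3.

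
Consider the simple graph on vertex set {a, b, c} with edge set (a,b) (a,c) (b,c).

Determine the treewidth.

A width-2 tree decomposition is:
Bags: B1 = {a, b, c}
Tree: (single bag)
A single bag containing all 3 vertices is trivially a valid decomposition of width 2. For the lower bound, the 3 vertices {a, b, c} are pairwise adjacent, and any tree decomposition puts a clique entirely inside one bag — forcing width ≥ 2. Therefore the treewidth is 2.

2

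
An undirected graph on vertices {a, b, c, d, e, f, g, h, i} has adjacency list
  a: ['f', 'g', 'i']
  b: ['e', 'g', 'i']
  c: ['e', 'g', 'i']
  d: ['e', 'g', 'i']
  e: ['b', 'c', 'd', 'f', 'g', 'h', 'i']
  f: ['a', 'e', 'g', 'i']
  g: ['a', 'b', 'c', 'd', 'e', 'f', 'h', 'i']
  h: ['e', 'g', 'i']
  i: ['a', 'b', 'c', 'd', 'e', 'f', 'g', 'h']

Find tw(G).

A width-3 tree decomposition is:
Bags: B1 = {e, g, h, i}  B2 = {c, e, g, i}  B3 = {e, f, g, i}  B4 = {b, e, g, i}  B5 = {d, e, g, i}  B6 = {a, f, g, i}
Tree: B1–B2, B2–B3, B2–B4, B2–B5, B3–B6
Each bag holds 4 vertices, so the decomposition has width 3, which upper-bounds the treewidth. For the lower bound, the 4 vertices {d, e, g, i} are pairwise adjacent, and any tree decomposition puts a clique entirely inside one bag — forcing width ≥ 3. The upper and lower bounds meet at 3, so that is the treewidth.

3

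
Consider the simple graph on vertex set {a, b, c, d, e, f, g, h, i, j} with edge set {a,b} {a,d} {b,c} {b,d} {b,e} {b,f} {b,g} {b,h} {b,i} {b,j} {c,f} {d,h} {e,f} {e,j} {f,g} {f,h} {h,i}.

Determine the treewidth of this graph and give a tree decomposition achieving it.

Each bag holds 3 vertices, so the decomposition has width 2, which upper-bounds the treewidth. Conversely, {b, d, h} is a clique of size 3, and the vertices of any clique must share a bag in every tree decomposition; so some bag has ≥ 3 vertices and tw(G) ≥ 2. Combining the bounds, tw(G) = 2.

Treewidth 2.
Bags: B1 = {b, d, h}  B2 = {b, h, i}  B3 = {b, f, h}  B4 = {b, e, f}  B5 = {b, e, j}  B6 = {b, f, g}  B7 = {b, c, f}  B8 = {a, b, d}
Tree: B1–B2, B2–B3, B3–B4, B4–B5, B3–B6, B6–B7, B1–B8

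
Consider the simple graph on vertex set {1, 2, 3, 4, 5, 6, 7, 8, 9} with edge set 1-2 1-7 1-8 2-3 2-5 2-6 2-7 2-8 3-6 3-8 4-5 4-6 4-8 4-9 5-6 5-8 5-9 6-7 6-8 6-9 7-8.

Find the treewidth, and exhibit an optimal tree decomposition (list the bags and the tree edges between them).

Treewidth 3.
One such decomposition:
Bags: B1 = {1, 2, 7, 8}  B2 = {2, 6, 7, 8}  B3 = {2, 5, 6, 8}  B4 = {4, 5, 6, 8}  B5 = {2, 3, 6, 8}  B6 = {4, 5, 6, 9}
Tree: B1–B2, B2–B3, B3–B4, B3–B5, B4–B6

Each bag holds 4 vertices, so the decomposition has width 3, which upper-bounds the treewidth. Conversely, {1, 2, 7, 8} is a clique of size 4, and the vertices of any clique must share a bag in every tree decomposition; so some bag has ≥ 4 vertices and tw(G) ≥ 3. Combining the bounds, tw(G) = 3.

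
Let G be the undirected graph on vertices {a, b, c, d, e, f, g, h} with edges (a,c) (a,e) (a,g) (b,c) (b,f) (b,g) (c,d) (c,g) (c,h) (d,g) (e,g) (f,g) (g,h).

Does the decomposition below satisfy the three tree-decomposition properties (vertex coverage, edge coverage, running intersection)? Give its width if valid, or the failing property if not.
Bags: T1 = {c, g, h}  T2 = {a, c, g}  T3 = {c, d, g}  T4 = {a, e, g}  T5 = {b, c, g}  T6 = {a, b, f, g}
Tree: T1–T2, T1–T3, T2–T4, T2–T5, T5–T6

A tree decomposition must satisfy three properties: every vertex lies in some bag; for every edge, both endpoints lie together in some bag; and for every vertex, the bags containing it form a connected subtree. Here bags containing vertex a are not connected in the tree, so the decomposition is invalid.

No — bags containing vertex a are not connected in the tree.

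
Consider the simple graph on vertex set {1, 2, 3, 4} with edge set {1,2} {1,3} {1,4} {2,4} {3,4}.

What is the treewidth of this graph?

2

A width-2 tree decomposition is:
Bags: B1 = {1, 2, 4}  B2 = {1, 3, 4}
Tree: B1–B2
Each bag holds 3 vertices, so the decomposition has width 2, which upper-bounds the treewidth. On the other hand G contains the 3-clique {1, 2, 4}. A clique must lie in a single bag of any decomposition, so no decomposition can have width below 2. Therefore the treewidth is 2.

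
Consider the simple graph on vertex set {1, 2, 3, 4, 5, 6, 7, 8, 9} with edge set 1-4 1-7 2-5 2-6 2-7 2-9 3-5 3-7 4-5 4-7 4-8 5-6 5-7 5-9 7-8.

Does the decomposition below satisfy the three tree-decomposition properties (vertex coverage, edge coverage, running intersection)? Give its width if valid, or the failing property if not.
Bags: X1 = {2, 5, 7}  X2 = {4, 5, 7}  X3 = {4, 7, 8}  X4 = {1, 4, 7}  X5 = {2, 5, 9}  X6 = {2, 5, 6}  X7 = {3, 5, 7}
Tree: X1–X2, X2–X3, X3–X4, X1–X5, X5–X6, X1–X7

Vertex coverage: the bags together contain {1, 2, 3, 4, 5, 6, 7, 8, 9}, the full vertex set. Edge coverage: each edge of G has both endpoints in at least one bag. Running intersection: for every vertex, the bags containing it form a connected subtree. All three properties hold, so this is a valid tree decomposition of width max|bag| − 1 = 2, and hence tw(G) ≤ 2.

Yes; width 2.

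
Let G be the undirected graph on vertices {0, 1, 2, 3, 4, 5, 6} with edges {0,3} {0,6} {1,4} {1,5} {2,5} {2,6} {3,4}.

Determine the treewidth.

2

A width-2 tree decomposition is:
Bags: B1 = {0, 3, 6}  B2 = {2, 3, 6}  B3 = {2, 3, 5}  B4 = {1, 3, 5}  B5 = {1, 3, 4}
Tree: B1–B2, B2–B3, B3–B4, B4–B5
The largest bag has 3 vertices, giving width 2; this decomposition certifies tw(G) ≤ 2. For the lower bound, G contains the cycle 3–0–6–2–5–1–4–3, so G is not a forest; only forests have treewidth ≤ 1, hence tw(G) ≥ 2. Therefore the treewidth is 2.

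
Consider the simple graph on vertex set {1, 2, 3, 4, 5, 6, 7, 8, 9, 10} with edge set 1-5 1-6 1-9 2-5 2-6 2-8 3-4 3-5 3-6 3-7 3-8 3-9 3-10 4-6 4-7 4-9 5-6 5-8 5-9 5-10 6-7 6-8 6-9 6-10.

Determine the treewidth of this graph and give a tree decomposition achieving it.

Every bag has size at most 4, so the width is 4 − 1 = 3 and tw(G) ≤ 3. On the other hand G contains the 4-clique {1, 5, 6, 9}. A clique must lie in a single bag of any decomposition, so no decomposition can have width below 3. Combining the bounds, tw(G) = 3.

Treewidth 3.
One optimal decomposition is:
Bags: B1 = {3, 4, 6, 7}  B2 = {3, 4, 6, 9}  B3 = {3, 5, 6, 9}  B4 = {1, 5, 6, 9}  B5 = {3, 5, 6, 8}  B6 = {3, 5, 6, 10}  B7 = {2, 5, 6, 8}
Tree: B1–B2, B2–B3, B3–B4, B3–B5, B3–B6, B5–B7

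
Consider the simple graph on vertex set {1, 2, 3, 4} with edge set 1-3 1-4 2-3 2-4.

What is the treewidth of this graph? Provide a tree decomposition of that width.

Each bag holds 3 vertices, so the decomposition has width 2, which upper-bounds the treewidth. Since 1–3–2–4–1 is a cycle in G, G is not acyclic. Forests are exactly the graphs of treewidth ≤ 1, so tw(G) ≥ 2. Hence tw(G) = 2 exactly.

Treewidth 2.
Bags: B1 = {1, 2, 3}  B2 = {1, 2, 4}
Tree: B1–B2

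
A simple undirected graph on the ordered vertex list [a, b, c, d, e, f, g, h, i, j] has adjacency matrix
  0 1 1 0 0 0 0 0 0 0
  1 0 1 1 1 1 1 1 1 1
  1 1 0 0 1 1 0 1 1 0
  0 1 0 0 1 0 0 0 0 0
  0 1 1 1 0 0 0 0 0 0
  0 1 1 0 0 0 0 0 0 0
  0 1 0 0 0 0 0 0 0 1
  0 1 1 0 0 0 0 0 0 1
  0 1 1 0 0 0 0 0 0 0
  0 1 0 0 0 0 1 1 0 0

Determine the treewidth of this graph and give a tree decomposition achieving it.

Every bag has size at most 3, so the width is 3 − 1 = 2 and tw(G) ≤ 2. Conversely, {b, d, e} is a clique of size 3, and the vertices of any clique must share a bag in every tree decomposition; so some bag has ≥ 3 vertices and tw(G) ≥ 2. Combining the bounds, tw(G) = 2.

Treewidth 2.
One such decomposition:
Bags: B1 = {b, c, h}  B2 = {b, h, j}  B3 = {b, c, e}  B4 = {b, c, i}  B5 = {a, b, c}  B6 = {b, c, f}  B7 = {b, g, j}  B8 = {b, d, e}
Tree: B1–B2, B1–B3, B3–B4, B4–B5, B5–B6, B2–B7, B3–B8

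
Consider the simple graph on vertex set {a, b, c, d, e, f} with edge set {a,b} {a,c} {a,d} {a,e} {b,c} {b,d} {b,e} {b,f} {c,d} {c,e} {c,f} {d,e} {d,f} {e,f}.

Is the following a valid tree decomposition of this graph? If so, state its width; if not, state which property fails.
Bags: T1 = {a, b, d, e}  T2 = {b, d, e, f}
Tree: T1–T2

A tree decomposition must satisfy three properties: every vertex lies in some bag; for every edge, both endpoints lie together in some bag; and for every vertex, the bags containing it form a connected subtree. Here vertex c appears in no bag, so the decomposition is invalid.

No — vertex c appears in no bag.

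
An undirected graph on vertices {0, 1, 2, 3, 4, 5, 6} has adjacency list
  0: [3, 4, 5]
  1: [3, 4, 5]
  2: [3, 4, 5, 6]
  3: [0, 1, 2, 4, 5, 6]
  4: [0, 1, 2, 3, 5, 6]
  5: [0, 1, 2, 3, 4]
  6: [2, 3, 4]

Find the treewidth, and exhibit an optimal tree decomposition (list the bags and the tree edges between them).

Treewidth 3.
Bags: B1 = {1, 3, 4, 5}  B2 = {0, 3, 4, 5}  B3 = {2, 3, 4, 5}  B4 = {2, 3, 4, 6}
Tree: B1–B2, B1–B3, B3–B4

The largest bag has 4 vertices, giving width 3; this decomposition certifies tw(G) ≤ 3. On the other hand G contains the 4-clique {0, 3, 4, 5}. A clique must lie in a single bag of any decomposition, so no decomposition can have width below 3. Hence tw(G) = 3 exactly.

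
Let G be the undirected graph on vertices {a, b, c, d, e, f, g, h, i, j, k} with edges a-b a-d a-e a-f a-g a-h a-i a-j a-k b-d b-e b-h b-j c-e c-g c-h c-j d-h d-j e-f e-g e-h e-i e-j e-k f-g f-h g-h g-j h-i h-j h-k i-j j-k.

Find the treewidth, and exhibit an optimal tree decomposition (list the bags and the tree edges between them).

Treewidth 4.
Bags: B1 = {c, e, g, h, j}  B2 = {a, e, g, h, j}  B3 = {a, e, f, g, h}  B4 = {a, b, e, h, j}  B5 = {a, b, d, h, j}  B6 = {a, e, h, j, k}  B7 = {a, e, h, i, j}
Tree: B1–B2, B2–B3, B2–B4, B4–B5, B2–B6, B2–B7

Every bag has size at most 5, so the width is 5 − 1 = 4 and tw(G) ≤ 4. For the lower bound, the 5 vertices {c, e, g, h, j} are pairwise adjacent, and any tree decomposition puts a clique entirely inside one bag — forcing width ≥ 4. Hence tw(G) = 4 exactly.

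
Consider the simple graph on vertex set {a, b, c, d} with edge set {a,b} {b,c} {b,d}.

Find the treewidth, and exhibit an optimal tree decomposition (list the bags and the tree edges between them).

Treewidth 1.
One such decomposition:
Bags: B1 = {b, c}  B2 = {b, d}  B3 = {a, b}
Tree: B1–B2, B1–B3

Each bag holds 2 vertices, so the decomposition has width 1, which upper-bounds the treewidth. Since G has at least one edge (e.g. c–b), it is not an edgeless graph, so tw(G) ≥ 1. Combining the bounds, tw(G) = 1.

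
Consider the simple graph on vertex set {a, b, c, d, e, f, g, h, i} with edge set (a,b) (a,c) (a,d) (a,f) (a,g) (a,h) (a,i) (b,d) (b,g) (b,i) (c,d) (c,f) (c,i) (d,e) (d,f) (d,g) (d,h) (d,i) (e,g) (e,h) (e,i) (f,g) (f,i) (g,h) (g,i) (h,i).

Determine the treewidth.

A width-4 tree decomposition is:
Bags: B1 = {a, d, g, h, i}  B2 = {d, e, g, h, i}  B3 = {a, b, d, g, i}  B4 = {a, d, f, g, i}  B5 = {a, c, d, f, i}
Tree: B1–B2, B1–B3, B3–B4, B4–B5
Each bag holds 5 vertices, so the decomposition has width 4, which upper-bounds the treewidth. On the other hand G contains the 5-clique {d, e, g, h, i}. A clique must lie in a single bag of any decomposition, so no decomposition can have width below 4. Combining the bounds, tw(G) = 4.

4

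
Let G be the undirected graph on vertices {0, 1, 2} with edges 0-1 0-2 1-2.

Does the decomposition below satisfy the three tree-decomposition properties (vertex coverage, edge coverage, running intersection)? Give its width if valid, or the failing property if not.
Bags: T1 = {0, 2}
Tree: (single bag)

No — vertex 1 appears in no bag.

A tree decomposition must satisfy three properties: every vertex lies in some bag; for every edge, both endpoints lie together in some bag; and for every vertex, the bags containing it form a connected subtree. Here vertex 1 appears in no bag, so the decomposition is invalid.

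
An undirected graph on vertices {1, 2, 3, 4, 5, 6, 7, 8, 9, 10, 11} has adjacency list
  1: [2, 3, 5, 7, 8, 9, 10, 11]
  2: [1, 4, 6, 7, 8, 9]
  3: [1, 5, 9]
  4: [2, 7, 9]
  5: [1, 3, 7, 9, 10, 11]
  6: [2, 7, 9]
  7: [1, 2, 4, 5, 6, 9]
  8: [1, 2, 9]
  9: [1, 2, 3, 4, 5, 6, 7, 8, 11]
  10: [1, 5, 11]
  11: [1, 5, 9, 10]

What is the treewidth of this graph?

A width-3 tree decomposition is:
Bags: B1 = {1, 3, 5, 9}  B2 = {1, 5, 9, 11}  B3 = {1, 5, 7, 9}  B4 = {1, 5, 10, 11}  B5 = {1, 2, 7, 9}  B6 = {1, 2, 8, 9}  B7 = {2, 4, 7, 9}  B8 = {2, 6, 7, 9}
Tree: B1–B2, B1–B3, B2–B4, B3–B5, B5–B6, B5–B7, B5–B8
The largest bag has 4 vertices, giving width 3; this decomposition certifies tw(G) ≤ 3. On the other hand G contains the 4-clique {1, 2, 8, 9}. A clique must lie in a single bag of any decomposition, so no decomposition can have width below 3. Hence tw(G) = 3 exactly.

3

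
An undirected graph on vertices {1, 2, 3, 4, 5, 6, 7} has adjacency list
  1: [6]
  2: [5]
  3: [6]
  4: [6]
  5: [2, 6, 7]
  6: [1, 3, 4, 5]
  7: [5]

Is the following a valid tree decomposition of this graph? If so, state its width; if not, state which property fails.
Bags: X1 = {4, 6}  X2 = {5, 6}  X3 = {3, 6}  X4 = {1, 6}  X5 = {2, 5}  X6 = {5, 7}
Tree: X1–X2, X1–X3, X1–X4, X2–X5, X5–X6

Checking the three conditions: (i) the bags cover all of {1, 2, 3, 4, 5, 6, 7}; (ii) for each edge, some bag contains both endpoints; (iii) the bags containing any fixed vertex form a subtree. All hold, so the decomposition is valid with width 2 − 1 = 1.

Yes; width 1.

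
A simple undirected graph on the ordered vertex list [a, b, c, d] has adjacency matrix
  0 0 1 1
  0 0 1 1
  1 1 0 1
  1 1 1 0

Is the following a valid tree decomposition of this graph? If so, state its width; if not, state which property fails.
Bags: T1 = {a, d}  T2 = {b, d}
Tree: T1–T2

No — vertex c appears in no bag.

A tree decomposition must satisfy three properties: every vertex lies in some bag; for every edge, both endpoints lie together in some bag; and for every vertex, the bags containing it form a connected subtree. Here vertex c appears in no bag, so the decomposition is invalid.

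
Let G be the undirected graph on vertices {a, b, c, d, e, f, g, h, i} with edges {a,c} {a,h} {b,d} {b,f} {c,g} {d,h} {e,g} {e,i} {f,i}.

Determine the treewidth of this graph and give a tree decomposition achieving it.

Treewidth 2.
One optimal decomposition is:
Bags: B1 = {e, g, i}  B2 = {c, g, i}  B3 = {a, c, i}  B4 = {a, h, i}  B5 = {d, h, i}  B6 = {b, d, i}  B7 = {b, f, i}
Tree: B1–B2, B2–B3, B3–B4, B4–B5, B5–B6, B6–B7

Each bag holds 3 vertices, so the decomposition has width 2, which upper-bounds the treewidth. The edges i–e–g–c–a–h–d–b–f–i form a cycle, so G is not a tree and its treewidth is at least 2. Therefore the treewidth is 2.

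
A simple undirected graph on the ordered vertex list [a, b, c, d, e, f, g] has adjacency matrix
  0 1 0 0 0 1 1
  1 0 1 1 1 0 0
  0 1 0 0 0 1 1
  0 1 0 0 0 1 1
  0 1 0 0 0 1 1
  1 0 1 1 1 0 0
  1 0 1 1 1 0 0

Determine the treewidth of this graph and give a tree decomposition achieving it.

Every bag has size at most 4, so the width is 4 − 1 = 3 and tw(G) ≤ 3. For the lower bound: the 4 vertex sets {e,g}, {d,f}, {b}, {a} are disjoint, each induces a connected subgraph, and every pair is joined by at least one edge of G. Contracting each set to a single vertex therefore yields K_{4} as a minor, and since treewidth is minor-monotone, tw(G) ≥ tw(K_{4}) = 3. Hence tw(G) = 3 exactly.

Treewidth 3.
One such decomposition:
Bags: B1 = {b, e, f, g}  B2 = {b, d, f, g}  B3 = {a, b, f, g}  B4 = {b, c, f, g}
Tree: B1–B2, B2–B3, B3–B4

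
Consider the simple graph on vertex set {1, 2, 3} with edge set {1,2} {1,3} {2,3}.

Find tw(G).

A width-2 tree decomposition is:
Bags: B1 = {1, 2, 3}
Tree: (single bag)
With just one bag of size 3, the width is 3 − 1 = 2, so tw(G) ≤ 2. For the lower bound, the 3 vertices {1, 2, 3} are pairwise adjacent, and any tree decomposition puts a clique entirely inside one bag — forcing width ≥ 2. Therefore the treewidth is 2.

2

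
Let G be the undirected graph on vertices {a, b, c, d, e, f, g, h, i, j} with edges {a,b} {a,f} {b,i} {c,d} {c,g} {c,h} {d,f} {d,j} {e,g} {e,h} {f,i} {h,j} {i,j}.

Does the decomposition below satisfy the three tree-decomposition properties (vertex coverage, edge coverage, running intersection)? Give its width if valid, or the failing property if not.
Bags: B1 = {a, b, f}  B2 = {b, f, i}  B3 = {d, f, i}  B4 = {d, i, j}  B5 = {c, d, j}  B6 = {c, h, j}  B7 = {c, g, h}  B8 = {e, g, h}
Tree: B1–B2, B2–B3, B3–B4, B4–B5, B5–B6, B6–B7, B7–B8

Vertex coverage: the bags together contain {a, b, c, d, e, f, g, h, i, j}, the full vertex set. Edge coverage: each edge of G has both endpoints in at least one bag. Running intersection: for every vertex, the bags containing it form a connected subtree. All three properties hold, so this is a valid tree decomposition of width max|bag| − 1 = 2, and hence tw(G) ≤ 2.

Yes; width 2.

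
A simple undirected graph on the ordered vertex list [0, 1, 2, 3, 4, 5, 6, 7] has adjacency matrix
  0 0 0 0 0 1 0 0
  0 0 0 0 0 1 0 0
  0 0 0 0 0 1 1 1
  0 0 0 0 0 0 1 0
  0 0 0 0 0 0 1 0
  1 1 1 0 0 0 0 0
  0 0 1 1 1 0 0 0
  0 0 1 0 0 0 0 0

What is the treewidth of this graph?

1

A width-1 tree decomposition is:
Bags: B1 = {1, 5}  B2 = {2, 5}  B3 = {2, 6}  B4 = {4, 6}  B5 = {3, 6}  B6 = {0, 5}  B7 = {2, 7}
Tree: B1–B2, B2–B3, B3–B4, B3–B5, B1–B6, B2–B7
The largest bag has 2 vertices, giving width 1; this decomposition certifies tw(G) ≤ 1. G has an edge, so its treewidth is at least 1. Combining the bounds, tw(G) = 1.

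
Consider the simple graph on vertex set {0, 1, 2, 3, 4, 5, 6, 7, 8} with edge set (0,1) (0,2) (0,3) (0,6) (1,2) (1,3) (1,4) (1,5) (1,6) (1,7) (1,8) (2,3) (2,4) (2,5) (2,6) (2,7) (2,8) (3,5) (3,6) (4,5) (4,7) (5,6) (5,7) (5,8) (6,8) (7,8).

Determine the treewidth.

A width-4 tree decomposition is:
Bags: B1 = {1, 2, 3, 5, 6}  B2 = {1, 2, 5, 6, 8}  B3 = {0, 1, 2, 3, 6}  B4 = {1, 2, 5, 7, 8}  B5 = {1, 2, 4, 5, 7}
Tree: B1–B2, B1–B3, B2–B4, B4–B5
Every bag has size at most 5, so the width is 5 − 1 = 4 and tw(G) ≤ 4. On the other hand G contains the 5-clique {0, 1, 2, 3, 6}. A clique must lie in a single bag of any decomposition, so no decomposition can have width below 4. Therefore the treewidth is 4.

4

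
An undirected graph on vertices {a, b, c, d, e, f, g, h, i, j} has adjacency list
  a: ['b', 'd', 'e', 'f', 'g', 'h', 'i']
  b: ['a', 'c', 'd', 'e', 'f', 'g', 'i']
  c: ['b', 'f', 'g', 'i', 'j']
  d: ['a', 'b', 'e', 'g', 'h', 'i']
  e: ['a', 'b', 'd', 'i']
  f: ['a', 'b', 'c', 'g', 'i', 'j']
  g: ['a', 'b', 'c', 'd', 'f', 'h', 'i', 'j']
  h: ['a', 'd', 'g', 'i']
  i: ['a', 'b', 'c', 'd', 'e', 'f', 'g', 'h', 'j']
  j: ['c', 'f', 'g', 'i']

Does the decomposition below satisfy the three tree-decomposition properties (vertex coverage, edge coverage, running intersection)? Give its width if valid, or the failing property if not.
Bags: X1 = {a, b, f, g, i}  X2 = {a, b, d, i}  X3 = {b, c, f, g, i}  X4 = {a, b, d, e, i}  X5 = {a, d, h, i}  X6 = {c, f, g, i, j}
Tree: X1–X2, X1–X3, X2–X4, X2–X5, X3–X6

No — edge (g,d) lies in no bag.

A tree decomposition must satisfy three properties: every vertex lies in some bag; for every edge, both endpoints lie together in some bag; and for every vertex, the bags containing it form a connected subtree. Here edge (g,d) lies in no bag, so the decomposition is invalid.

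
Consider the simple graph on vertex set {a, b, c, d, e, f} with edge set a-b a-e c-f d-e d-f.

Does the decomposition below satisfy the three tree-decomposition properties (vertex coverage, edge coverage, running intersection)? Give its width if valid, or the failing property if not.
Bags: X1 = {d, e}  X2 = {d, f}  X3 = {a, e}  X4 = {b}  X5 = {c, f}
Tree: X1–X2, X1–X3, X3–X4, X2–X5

No — edge (a,b) lies in no bag.

A tree decomposition must satisfy three properties: every vertex lies in some bag; for every edge, both endpoints lie together in some bag; and for every vertex, the bags containing it form a connected subtree. Here edge (a,b) lies in no bag, so the decomposition is invalid.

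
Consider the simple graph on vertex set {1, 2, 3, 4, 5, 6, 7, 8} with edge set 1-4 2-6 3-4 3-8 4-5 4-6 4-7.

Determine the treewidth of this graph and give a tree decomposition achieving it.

Treewidth 1.
One optimal decomposition is:
Bags: B1 = {4, 7}  B2 = {3, 4}  B3 = {3, 8}  B4 = {1, 4}  B5 = {4, 6}  B6 = {4, 5}  B7 = {2, 6}
Tree: B1–B2, B2–B3, B2–B4, B2–B5, B5–B6, B5–B7

Each bag holds 2 vertices, so the decomposition has width 1, which upper-bounds the treewidth. Any graph with an edge has treewidth ≥ 1, and G has the edge 7–4. Combining the bounds, tw(G) = 1.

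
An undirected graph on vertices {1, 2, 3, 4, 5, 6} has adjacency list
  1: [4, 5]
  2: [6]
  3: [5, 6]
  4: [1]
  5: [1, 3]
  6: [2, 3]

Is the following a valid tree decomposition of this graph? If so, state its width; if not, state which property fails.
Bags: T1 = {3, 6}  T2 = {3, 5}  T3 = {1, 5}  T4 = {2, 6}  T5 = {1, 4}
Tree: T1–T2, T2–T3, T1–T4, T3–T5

Yes; width 1.

Every vertex of G appears in some bag (union = {1, 2, 3, 4, 5, 6}); every edge is covered by a bag; and for each vertex v the set of bags containing v is connected in the bag tree. The decomposition is therefore valid. The largest bag has 2 vertices, so the width is 1.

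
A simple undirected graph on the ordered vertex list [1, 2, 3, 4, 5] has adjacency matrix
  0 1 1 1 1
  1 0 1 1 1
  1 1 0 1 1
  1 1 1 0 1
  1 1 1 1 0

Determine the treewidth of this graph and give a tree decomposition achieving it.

A single bag containing all 5 vertices is trivially a valid decomposition of width 4. Conversely, {1, 2, 3, 4, 5} is a clique of size 5, and the vertices of any clique must share a bag in every tree decomposition; so some bag has ≥ 5 vertices and tw(G) ≥ 4. Therefore the treewidth is 4.

Treewidth 4.
One such decomposition:
Bags: B1 = {1, 2, 3, 4, 5}
Tree: (single bag)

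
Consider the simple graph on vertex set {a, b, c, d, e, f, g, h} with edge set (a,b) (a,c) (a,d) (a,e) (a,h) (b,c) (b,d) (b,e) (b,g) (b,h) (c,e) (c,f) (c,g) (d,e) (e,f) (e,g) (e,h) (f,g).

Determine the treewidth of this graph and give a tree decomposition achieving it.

Each bag holds 4 vertices, so the decomposition has width 3, which upper-bounds the treewidth. On the other hand G contains the 4-clique {c, e, f, g}. A clique must lie in a single bag of any decomposition, so no decomposition can have width below 3. The upper and lower bounds meet at 3, so that is the treewidth.

Treewidth 3.
Bags: B1 = {a, b, c, e}  B2 = {a, b, e, h}  B3 = {b, c, e, g}  B4 = {c, e, f, g}  B5 = {a, b, d, e}
Tree: B1–B2, B1–B3, B3–B4, B1–B5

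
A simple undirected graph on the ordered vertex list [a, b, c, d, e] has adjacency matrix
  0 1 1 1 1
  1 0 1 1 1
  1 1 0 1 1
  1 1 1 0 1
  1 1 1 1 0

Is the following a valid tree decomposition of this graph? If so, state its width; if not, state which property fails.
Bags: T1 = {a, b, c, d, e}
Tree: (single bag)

Checking the three conditions: (i) the bags cover all of {a, b, c, d, e}; (ii) for each edge, some bag contains both endpoints; (iii) the bags containing any fixed vertex form a subtree. All hold, so the decomposition is valid with width 5 − 1 = 4.

Yes; width 4.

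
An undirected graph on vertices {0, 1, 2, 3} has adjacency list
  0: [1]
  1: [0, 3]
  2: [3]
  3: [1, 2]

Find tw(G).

A width-1 tree decomposition is:
Bags: B1 = {0, 1}  B2 = {1, 3}  B3 = {2, 3}
Tree: B1–B2, B2–B3
The largest bag has 2 vertices, giving width 1; this decomposition certifies tw(G) ≤ 1. Since G has at least one edge (e.g. 0–1), it is not an edgeless graph, so tw(G) ≥ 1. Therefore the treewidth is 1.

1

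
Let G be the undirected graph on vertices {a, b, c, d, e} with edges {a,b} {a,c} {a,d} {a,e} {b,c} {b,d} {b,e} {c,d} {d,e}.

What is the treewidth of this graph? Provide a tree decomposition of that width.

Treewidth 3.
Bags: B1 = {a, b, d, e}  B2 = {a, b, c, d}
Tree: B1–B2

The largest bag has 4 vertices, giving width 3; this decomposition certifies tw(G) ≤ 3. On the other hand G contains the 4-clique {a, b, d, e}. A clique must lie in a single bag of any decomposition, so no decomposition can have width below 3. The upper and lower bounds meet at 3, so that is the treewidth.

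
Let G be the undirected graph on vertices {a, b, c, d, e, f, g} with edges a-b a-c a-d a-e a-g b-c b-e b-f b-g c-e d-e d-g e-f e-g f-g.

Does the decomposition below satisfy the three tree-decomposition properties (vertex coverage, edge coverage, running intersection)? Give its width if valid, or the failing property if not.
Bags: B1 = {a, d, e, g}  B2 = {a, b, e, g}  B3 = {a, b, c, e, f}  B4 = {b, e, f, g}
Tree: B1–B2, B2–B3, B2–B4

A tree decomposition must satisfy three properties: every vertex lies in some bag; for every edge, both endpoints lie together in some bag; and for every vertex, the bags containing it form a connected subtree. Here bags containing vertex f are not connected in the tree, so the decomposition is invalid.

No — bags containing vertex f are not connected in the tree.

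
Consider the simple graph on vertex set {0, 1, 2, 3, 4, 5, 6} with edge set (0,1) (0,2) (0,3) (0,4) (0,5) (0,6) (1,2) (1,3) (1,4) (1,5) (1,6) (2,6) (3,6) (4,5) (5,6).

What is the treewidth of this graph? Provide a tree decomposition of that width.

Every bag has size at most 4, so the width is 4 − 1 = 3 and tw(G) ≤ 3. Conversely, {0, 1, 4, 5} is a clique of size 4, and the vertices of any clique must share a bag in every tree decomposition; so some bag has ≥ 4 vertices and tw(G) ≥ 3. Hence tw(G) = 3 exactly.

Treewidth 3.
Bags: B1 = {0, 1, 5, 6}  B2 = {0, 1, 4, 5}  B3 = {0, 1, 3, 6}  B4 = {0, 1, 2, 6}
Tree: B1–B2, B1–B3, B1–B4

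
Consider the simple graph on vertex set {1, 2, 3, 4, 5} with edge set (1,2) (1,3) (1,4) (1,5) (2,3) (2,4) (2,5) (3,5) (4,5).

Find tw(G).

A width-3 tree decomposition is:
Bags: B1 = {1, 2, 4, 5}  B2 = {1, 2, 3, 5}
Tree: B1–B2
The largest bag has 4 vertices, giving width 3; this decomposition certifies tw(G) ≤ 3. For the lower bound, the 4 vertices {1, 2, 3, 5} are pairwise adjacent, and any tree decomposition puts a clique entirely inside one bag — forcing width ≥ 3. The upper and lower bounds meet at 3, so that is the treewidth.

3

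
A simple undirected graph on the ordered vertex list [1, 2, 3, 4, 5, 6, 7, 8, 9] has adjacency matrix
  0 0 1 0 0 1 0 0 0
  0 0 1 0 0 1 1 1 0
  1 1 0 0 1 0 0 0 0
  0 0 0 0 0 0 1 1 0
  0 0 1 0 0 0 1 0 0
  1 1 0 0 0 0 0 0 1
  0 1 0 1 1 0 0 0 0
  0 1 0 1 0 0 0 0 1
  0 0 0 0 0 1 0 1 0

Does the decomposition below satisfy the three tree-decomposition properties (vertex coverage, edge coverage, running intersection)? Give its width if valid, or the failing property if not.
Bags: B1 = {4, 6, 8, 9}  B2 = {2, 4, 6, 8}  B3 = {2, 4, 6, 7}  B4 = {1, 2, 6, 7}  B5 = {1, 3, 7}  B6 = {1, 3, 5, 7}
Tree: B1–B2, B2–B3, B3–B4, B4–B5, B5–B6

A tree decomposition must satisfy three properties: every vertex lies in some bag; for every edge, both endpoints lie together in some bag; and for every vertex, the bags containing it form a connected subtree. Here edge (2,3) lies in no bag, so the decomposition is invalid.

No — edge (2,3) lies in no bag.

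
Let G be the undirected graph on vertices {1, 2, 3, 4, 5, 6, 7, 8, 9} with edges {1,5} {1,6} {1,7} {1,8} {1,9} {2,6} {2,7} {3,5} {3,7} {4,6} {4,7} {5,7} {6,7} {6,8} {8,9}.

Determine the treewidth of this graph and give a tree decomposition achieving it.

Treewidth 2.
One optimal decomposition is:
Bags: B1 = {1, 6, 7}  B2 = {4, 6, 7}  B3 = {2, 6, 7}  B4 = {1, 6, 8}  B5 = {1, 8, 9}  B6 = {1, 5, 7}  B7 = {3, 5, 7}
Tree: B1–B2, B1–B3, B1–B4, B4–B5, B1–B6, B6–B7

The largest bag has 3 vertices, giving width 2; this decomposition certifies tw(G) ≤ 2. Conversely, {1, 8, 9} is a clique of size 3, and the vertices of any clique must share a bag in every tree decomposition; so some bag has ≥ 3 vertices and tw(G) ≥ 2. The upper and lower bounds meet at 2, so that is the treewidth.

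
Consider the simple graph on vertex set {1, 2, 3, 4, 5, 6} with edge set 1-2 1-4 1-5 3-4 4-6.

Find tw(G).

1

A width-1 tree decomposition is:
Bags: B1 = {1, 4}  B2 = {1, 5}  B3 = {4, 6}  B4 = {3, 4}  B5 = {1, 2}
Tree: B1–B2, B1–B3, B3–B4, B1–B5
The largest bag has 2 vertices, giving width 1; this decomposition certifies tw(G) ≤ 1. Since G has at least one edge (e.g. 1–4), it is not an edgeless graph, so tw(G) ≥ 1. The upper and lower bounds meet at 1, so that is the treewidth.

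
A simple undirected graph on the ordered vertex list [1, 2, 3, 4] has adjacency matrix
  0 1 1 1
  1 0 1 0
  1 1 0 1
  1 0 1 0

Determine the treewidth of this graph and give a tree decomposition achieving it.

Treewidth 2.
One such decomposition:
Bags: B1 = {1, 2, 3}  B2 = {1, 3, 4}
Tree: B1–B2

Every bag has size at most 3, so the width is 3 − 1 = 2 and tw(G) ≤ 2. Conversely, {1, 2, 3} is a clique of size 3, and the vertices of any clique must share a bag in every tree decomposition; so some bag has ≥ 3 vertices and tw(G) ≥ 2. Therefore the treewidth is 2.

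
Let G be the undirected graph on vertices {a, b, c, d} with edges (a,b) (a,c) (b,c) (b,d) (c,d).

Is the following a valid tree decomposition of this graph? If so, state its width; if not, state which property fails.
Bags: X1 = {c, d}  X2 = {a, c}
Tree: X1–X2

A tree decomposition must satisfy three properties: every vertex lies in some bag; for every edge, both endpoints lie together in some bag; and for every vertex, the bags containing it form a connected subtree. Here vertex b appears in no bag, so the decomposition is invalid.

No — vertex b appears in no bag.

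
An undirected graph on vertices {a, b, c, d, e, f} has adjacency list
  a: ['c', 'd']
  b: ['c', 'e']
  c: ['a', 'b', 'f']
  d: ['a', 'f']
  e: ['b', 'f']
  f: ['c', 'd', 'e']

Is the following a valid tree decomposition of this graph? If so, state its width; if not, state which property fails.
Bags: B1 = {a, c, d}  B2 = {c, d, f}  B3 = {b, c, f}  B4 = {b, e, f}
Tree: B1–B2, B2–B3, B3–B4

Yes; width 2.

Checking the three conditions: (i) the bags cover all of {a, b, c, d, e, f}; (ii) for each edge, some bag contains both endpoints; (iii) the bags containing any fixed vertex form a subtree. All hold, so the decomposition is valid with width 3 − 1 = 2.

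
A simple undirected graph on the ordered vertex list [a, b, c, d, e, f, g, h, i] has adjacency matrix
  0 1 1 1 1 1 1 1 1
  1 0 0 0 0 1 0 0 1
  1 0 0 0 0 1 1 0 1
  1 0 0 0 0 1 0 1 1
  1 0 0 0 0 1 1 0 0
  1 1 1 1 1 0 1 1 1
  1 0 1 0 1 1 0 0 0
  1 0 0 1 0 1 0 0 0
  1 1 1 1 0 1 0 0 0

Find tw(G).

A width-3 tree decomposition is:
Bags: B1 = {a, c, f, g}  B2 = {a, c, f, i}  B3 = {a, b, f, i}  B4 = {a, e, f, g}  B5 = {a, d, f, i}  B6 = {a, d, f, h}
Tree: B1–B2, B2–B3, B1–B4, B2–B5, B5–B6
Every bag has size at most 4, so the width is 4 − 1 = 3 and tw(G) ≤ 3. On the other hand G contains the 4-clique {a, e, f, g}. A clique must lie in a single bag of any decomposition, so no decomposition can have width below 3. Hence tw(G) = 3 exactly.

3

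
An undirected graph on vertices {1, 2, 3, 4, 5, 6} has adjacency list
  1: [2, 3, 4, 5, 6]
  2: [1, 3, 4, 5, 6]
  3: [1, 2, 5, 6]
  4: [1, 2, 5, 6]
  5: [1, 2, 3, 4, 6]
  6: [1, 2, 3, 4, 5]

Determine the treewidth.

4

A width-4 tree decomposition is:
Bags: B1 = {1, 2, 4, 5, 6}  B2 = {1, 2, 3, 5, 6}
Tree: B1–B2
The largest bag has 5 vertices, giving width 4; this decomposition certifies tw(G) ≤ 4. On the other hand G contains the 5-clique {1, 2, 3, 5, 6}. A clique must lie in a single bag of any decomposition, so no decomposition can have width below 4. The upper and lower bounds meet at 4, so that is the treewidth.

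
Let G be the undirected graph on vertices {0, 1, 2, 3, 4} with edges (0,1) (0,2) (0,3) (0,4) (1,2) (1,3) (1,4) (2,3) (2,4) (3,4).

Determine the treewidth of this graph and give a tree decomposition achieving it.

A single bag containing all 5 vertices is trivially a valid decomposition of width 4. On the other hand G contains the 5-clique {0, 1, 2, 3, 4}. A clique must lie in a single bag of any decomposition, so no decomposition can have width below 4. Hence tw(G) = 4 exactly.

Treewidth 4.
One optimal decomposition is:
Bags: B1 = {0, 1, 2, 3, 4}
Tree: (single bag)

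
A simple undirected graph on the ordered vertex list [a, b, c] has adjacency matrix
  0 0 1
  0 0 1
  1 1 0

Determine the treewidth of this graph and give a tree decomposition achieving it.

Each bag holds 2 vertices, so the decomposition has width 1, which upper-bounds the treewidth. G has an edge, so its treewidth is at least 1. Therefore the treewidth is 1.

Treewidth 1.
Bags: B1 = {a, c}  B2 = {b, c}
Tree: B1–B2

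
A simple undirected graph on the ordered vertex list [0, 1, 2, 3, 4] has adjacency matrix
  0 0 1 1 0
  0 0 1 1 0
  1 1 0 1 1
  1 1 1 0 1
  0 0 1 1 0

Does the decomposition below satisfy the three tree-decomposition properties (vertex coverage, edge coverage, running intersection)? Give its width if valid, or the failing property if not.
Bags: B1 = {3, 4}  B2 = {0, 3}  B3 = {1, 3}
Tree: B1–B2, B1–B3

A tree decomposition must satisfy three properties: every vertex lies in some bag; for every edge, both endpoints lie together in some bag; and for every vertex, the bags containing it form a connected subtree. Here vertex 2 appears in no bag, so the decomposition is invalid.

No — vertex 2 appears in no bag.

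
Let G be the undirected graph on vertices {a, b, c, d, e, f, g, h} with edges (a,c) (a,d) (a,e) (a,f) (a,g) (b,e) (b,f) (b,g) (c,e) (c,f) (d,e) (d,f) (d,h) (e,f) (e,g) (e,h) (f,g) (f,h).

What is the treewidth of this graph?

3

A width-3 tree decomposition is:
Bags: B1 = {d, e, f, h}  B2 = {a, d, e, f}  B3 = {a, e, f, g}  B4 = {b, e, f, g}  B5 = {a, c, e, f}
Tree: B1–B2, B2–B3, B3–B4, B3–B5
Every bag has size at most 4, so the width is 4 − 1 = 3 and tw(G) ≤ 3. For the lower bound, the 4 vertices {d, e, f, h} are pairwise adjacent, and any tree decomposition puts a clique entirely inside one bag — forcing width ≥ 3. Combining the bounds, tw(G) = 3.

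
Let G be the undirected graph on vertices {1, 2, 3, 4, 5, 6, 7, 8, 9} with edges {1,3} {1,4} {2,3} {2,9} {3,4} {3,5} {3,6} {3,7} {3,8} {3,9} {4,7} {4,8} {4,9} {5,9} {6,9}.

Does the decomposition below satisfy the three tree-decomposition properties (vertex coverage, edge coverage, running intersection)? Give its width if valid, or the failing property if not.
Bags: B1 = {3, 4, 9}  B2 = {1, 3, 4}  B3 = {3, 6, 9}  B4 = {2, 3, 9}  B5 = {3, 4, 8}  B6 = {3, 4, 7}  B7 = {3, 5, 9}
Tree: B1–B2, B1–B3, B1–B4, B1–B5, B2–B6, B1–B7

Yes; width 2.

Every vertex of G appears in some bag (union = {1, 2, 3, 4, 5, 6, 7, 8, 9}); every edge is covered by a bag; and for each vertex v the set of bags containing v is connected in the bag tree. The decomposition is therefore valid. The largest bag has 3 vertices, so the width is 2.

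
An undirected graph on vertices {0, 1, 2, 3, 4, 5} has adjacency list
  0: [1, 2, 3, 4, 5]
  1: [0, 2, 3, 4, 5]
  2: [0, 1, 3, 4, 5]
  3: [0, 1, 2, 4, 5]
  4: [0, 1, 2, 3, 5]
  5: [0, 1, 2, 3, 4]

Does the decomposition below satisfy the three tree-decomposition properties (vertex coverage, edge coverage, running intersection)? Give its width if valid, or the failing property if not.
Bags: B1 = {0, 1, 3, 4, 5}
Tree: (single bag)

No — vertex 2 appears in no bag.

A tree decomposition must satisfy three properties: every vertex lies in some bag; for every edge, both endpoints lie together in some bag; and for every vertex, the bags containing it form a connected subtree. Here vertex 2 appears in no bag, so the decomposition is invalid.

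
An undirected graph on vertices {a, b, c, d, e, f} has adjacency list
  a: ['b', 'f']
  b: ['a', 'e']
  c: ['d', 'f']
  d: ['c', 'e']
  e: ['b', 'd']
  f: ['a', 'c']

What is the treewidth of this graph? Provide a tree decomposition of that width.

Treewidth 2.
Bags: B1 = {a, b, e}  B2 = {a, e, f}  B3 = {c, e, f}  B4 = {c, d, e}
Tree: B1–B2, B2–B3, B3–B4

Every bag has size at most 3, so the width is 3 − 1 = 2 and tw(G) ≤ 2. For the lower bound, G contains the cycle e–b–a–f–c–d–e, so G is not a forest; only forests have treewidth ≤ 1, hence tw(G) ≥ 2. The upper and lower bounds meet at 2, so that is the treewidth.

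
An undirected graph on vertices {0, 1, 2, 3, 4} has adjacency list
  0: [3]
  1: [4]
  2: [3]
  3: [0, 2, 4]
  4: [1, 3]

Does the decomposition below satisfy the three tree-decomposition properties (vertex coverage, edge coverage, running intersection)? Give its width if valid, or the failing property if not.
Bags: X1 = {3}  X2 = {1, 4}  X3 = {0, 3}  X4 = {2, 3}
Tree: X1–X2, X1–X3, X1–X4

No — edge (4,3) lies in no bag.

A tree decomposition must satisfy three properties: every vertex lies in some bag; for every edge, both endpoints lie together in some bag; and for every vertex, the bags containing it form a connected subtree. Here edge (4,3) lies in no bag, so the decomposition is invalid.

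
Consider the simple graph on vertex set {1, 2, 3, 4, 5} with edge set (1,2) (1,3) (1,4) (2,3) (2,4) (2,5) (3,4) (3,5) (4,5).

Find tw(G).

3

A width-3 tree decomposition is:
Bags: B1 = {1, 2, 3, 4}  B2 = {2, 3, 4, 5}
Tree: B1–B2
The largest bag has 4 vertices, giving width 3; this decomposition certifies tw(G) ≤ 3. Conversely, {1, 2, 3, 4} is a clique of size 4, and the vertices of any clique must share a bag in every tree decomposition; so some bag has ≥ 4 vertices and tw(G) ≥ 3. Hence tw(G) = 3 exactly.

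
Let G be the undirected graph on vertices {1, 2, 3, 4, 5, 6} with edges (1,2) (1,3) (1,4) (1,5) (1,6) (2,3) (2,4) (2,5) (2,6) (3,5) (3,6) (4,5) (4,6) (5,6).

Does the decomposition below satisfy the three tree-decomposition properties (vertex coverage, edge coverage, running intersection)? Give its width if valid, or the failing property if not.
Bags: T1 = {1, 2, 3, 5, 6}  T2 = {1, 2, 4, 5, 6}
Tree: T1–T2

Yes; width 4.

Every vertex of G appears in some bag (union = {1, 2, 3, 4, 5, 6}); every edge is covered by a bag; and for each vertex v the set of bags containing v is connected in the bag tree. The decomposition is therefore valid. The largest bag has 5 vertices, so the width is 4.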